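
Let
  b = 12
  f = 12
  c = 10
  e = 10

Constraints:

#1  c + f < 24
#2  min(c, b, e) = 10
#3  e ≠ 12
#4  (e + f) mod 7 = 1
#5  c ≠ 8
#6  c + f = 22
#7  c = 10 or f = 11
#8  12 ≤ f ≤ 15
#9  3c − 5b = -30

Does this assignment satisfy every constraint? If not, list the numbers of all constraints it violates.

All constraints are satisfied.

#1 c + f = 10 + 12 = 22; 22 < 24  true
#2 min(10, 12, 10) = 10  true
#3 e = 10, and 10 ≠ 12  true
#4 e + f = 22; 22 mod 7 = 1  true
#5 c = 10, and 10 ≠ 8  true
#6 c + f = 10 + 12 = 22  true
#7 c = 10 = 10 (first disjunct)  true
#8 f = 12 lies in [12, 15]  true
#9 3c − 5b = 3(10) − 5(12) = -30  true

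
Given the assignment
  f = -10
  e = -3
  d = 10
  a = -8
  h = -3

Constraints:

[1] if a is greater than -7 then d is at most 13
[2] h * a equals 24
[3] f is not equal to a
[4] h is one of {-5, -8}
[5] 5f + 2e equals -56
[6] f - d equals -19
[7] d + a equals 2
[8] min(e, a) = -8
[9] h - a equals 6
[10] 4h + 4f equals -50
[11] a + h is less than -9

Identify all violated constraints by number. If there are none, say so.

Constraints 4, 6, 9, and 10 do not hold.

[1] a = -8, not > -7; antecedent false, conditional vacuously true — OK.
[2] h * a = -3 * (-8) = 24 — OK.
[3] f = -10, a = -8; distinct — OK.
[4] h = -3 is not in {-5, -8} — violated.
[5] 5f + 2e = 5(-10) + 2(-3) = -56 — OK.
[6] f - d = -10 - 10 = -20, not -19 — violated.
[7] d + a = 10 + (-8) = 2 — OK.
[8] min(-3, -8) = -8 — OK.
[9] h - a = -3 - (-8) = 5, not 6 — violated.
[10] 4h + 4f = 4(-3) + 4(-10) = -52, not -50 — violated.
[11] a + h = -8 + (-3) = -11; -11 < -9 — OK.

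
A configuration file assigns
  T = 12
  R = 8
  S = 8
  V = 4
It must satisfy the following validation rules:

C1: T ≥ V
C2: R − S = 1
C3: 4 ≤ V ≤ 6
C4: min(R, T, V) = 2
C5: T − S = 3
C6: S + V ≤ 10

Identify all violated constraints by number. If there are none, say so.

The assignment fails constraints 2, 4, 5, and 6.

C1: T = 12, V = 4; 12 ≥ 4  yes
C2: R − S = 8 − 8 = 0, not 1  no
C3: V = 4 lies in [4, 6]  yes
C4: min(8, 12, 4) = 4, not 2  no
C5: T − S = 12 − 8 = 4, not 3  no
C6: S + V = 8 + 4 = 12; 12 > 10, bound 10 not met  no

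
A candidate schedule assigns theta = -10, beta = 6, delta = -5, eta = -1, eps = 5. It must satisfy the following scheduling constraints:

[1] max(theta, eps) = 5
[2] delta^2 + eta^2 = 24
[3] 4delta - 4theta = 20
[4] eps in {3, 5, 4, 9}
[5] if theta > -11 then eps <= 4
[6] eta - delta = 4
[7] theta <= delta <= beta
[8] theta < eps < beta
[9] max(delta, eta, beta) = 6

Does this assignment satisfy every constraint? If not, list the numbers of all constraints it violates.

[1] max(-10, 5) = 5 — holds.
[2] delta^2 + eta^2 = (-5)^2 + (-1)^2 = 25 + 1 = 26, not 24 — fails.
[3] 4delta - 4theta = 4(-5) - 4(-10) = 20 — holds.
[4] eps = 5 is in {3, 5, 4, 9} — holds.
[5] theta = -10 > -11, so we need eps ≤ 4; but eps = 5 > 4 — fails.
[6] eta - delta = -1 - (-5) = 4 — holds.
[7] values -10 <= -5 <= 6 — holds.
[8] values -10 < 5 < 6 — holds.
[9] max(-5, -1, 6) = 6 — holds.

Constraints 2 and 5 do not hold.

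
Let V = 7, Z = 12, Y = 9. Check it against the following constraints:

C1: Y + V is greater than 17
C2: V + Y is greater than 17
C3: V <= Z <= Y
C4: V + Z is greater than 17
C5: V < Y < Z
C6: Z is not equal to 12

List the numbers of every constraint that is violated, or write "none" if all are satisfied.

The assignment fails constraints 1, 2, 3, 6.

C1: Y + V = 9 + 7 = 16; 16 ≤ 17, bound 17 not met — does not hold.
C2: V + Y = 7 + 9 = 16; 16 ≤ 17, bound 17 not met — does not hold.
C3: values 7, 12, 9; Z = 12 is not <= Y = 9 — does not hold.
C4: V + Z = 7 + 12 = 19; 19 > 17 — holds.
C5: values 7 < 9 < 12 — holds.
C6: Z = 12, but 12 is required to differ — does not hold.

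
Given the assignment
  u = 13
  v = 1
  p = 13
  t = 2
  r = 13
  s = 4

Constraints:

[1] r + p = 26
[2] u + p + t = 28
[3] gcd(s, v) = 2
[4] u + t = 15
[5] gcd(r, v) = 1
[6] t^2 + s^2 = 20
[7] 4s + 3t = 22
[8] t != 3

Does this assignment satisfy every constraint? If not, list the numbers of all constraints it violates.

[1] r + p = 13 + 13 = 26  OK
[2] u + p + t = 13 + 13 + 2 = 28  OK
[3] gcd(4, 1) = 1, not 2  FAIL
[4] u + t = 13 + 2 = 15  OK
[5] gcd(13, 1) = 1  OK
[6] t^2 + s^2 = 2^2 + 4^2 = 4 + 16 = 20  OK
[7] 4s + 3t = 4(4) + 3(2) = 22  OK
[8] t = 2, and 2 ≠ 3  OK

No — constraint 3 is not satisfied.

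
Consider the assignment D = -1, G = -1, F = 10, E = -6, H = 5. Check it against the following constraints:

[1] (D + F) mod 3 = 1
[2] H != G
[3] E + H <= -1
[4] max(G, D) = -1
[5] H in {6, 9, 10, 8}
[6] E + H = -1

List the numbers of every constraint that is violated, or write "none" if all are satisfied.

Violated: 1, 5.

[1] D + F = 9; 9 mod 3 = 0, not 1  no
[2] H = 5, G = -1; distinct  yes
[3] E + H = -6 + 5 = -1; -1 ≤ -1  yes
[4] max(-1, -1) = -1  yes
[5] H = 5 is not in {6, 9, 10, 8}  no
[6] E + H = -6 + 5 = -1  yes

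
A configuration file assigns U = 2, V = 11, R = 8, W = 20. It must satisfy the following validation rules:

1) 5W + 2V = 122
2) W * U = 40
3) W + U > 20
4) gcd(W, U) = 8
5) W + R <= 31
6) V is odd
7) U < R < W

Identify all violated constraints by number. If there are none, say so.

1) 5W + 2V = 5(20) + 2(11) = 122 — satisfied.
2) W * U = 20 * 2 = 40 — satisfied.
3) W + U = 20 + 2 = 22; 22 > 20 — satisfied.
4) gcd(20, 2) = 2, not 8 — violated.
5) W + R = 20 + 8 = 28; 28 ≤ 31 — satisfied.
6) V = 11 is odd — satisfied.
7) values 2 < 8 < 20 — satisfied.

Constraint 4 does not hold.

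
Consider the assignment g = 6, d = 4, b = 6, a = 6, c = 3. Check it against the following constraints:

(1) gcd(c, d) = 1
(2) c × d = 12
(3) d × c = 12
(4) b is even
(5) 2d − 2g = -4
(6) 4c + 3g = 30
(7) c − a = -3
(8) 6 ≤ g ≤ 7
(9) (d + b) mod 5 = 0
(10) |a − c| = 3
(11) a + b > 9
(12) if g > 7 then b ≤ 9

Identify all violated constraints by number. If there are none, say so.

(1) gcd(3, 4) = 1  holds
(2) c × d = 3 × 4 = 12  holds
(3) d × c = 4 × 3 = 12  holds
(4) b = 6 is even  holds
(5) 2d − 2g = 2(4) − 2(6) = -4  holds
(6) 4c + 3g = 4(3) + 3(6) = 30  holds
(7) c − a = 3 − 6 = -3  holds
(8) g = 6 lies in [6, 7]  holds
(9) d + b = 10; 10 mod 5 = 0  holds
(10) |6 − 3| = 3  holds
(11) a + b = 6 + 6 = 12; 12 > 9  holds
(12) g = 6, not > 7; antecedent false, conditional vacuously true  holds

All constraints are satisfied.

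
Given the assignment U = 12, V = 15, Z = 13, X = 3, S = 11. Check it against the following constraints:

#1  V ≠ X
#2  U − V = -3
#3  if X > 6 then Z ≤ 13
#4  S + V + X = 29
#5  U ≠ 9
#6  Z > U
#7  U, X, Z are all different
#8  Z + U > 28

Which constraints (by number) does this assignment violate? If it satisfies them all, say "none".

#1 V = 15, X = 3; distinct — holds.
#2 U − V = 12 − 15 = -3 — holds.
#3 X = 3, not > 6; antecedent false, conditional vacuously true — holds.
#4 S + V + X = 11 + 15 + 3 = 29 — holds.
#5 U = 12, and 12 ≠ 9 — holds.
#6 Z = 13, U = 12; 13 > 12 — holds.
#7 values 12, 3, 13 are pairwise distinct — holds.
#8 Z + U = 13 + 12 = 25; 25 ≤ 28, bound 28 not met — does not hold.

The assignment fails constraint 8.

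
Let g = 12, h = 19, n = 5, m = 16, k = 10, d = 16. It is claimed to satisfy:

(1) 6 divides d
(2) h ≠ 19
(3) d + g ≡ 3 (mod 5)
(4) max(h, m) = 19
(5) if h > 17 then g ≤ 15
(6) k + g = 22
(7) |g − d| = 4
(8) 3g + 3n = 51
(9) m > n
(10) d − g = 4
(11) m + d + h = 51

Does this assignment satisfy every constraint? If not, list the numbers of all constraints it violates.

(1) 16 = 6×2 + 4, so 6 does not divide 16  ✗
(2) h = 19, but 19 is required to differ  ✗
(3) d + g = 28; 28 mod 5 = 3  ✓
(4) max(19, 16) = 19  ✓
(5) h = 19 > 17, so we need g ≤ 15; g = 12 ≤ 15  ✓
(6) k + g = 10 + 12 = 22  ✓
(7) |12 − 16| = 4  ✓
(8) 3g + 3n = 3(12) + 3(5) = 51  ✓
(9) m = 16, n = 5; 16 > 5  ✓
(10) d − g = 16 − 12 = 4  ✓
(11) m + d + h = 16 + 16 + 19 = 51  ✓

Violated: 1 and 2.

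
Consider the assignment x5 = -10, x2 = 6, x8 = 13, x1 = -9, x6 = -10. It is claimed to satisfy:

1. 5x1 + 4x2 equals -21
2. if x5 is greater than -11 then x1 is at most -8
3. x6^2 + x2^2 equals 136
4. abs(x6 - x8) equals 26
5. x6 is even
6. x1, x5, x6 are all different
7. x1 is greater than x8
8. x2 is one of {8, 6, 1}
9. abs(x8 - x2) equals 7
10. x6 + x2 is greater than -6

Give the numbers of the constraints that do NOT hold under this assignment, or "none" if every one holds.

1. 5x1 + 4x2 = 5(-9) + 4(6) = -21  true
2. x5 = -10 > -11, so we need x1 ≤ -8; x1 = -9 ≤ -8  true
3. x6^2 + x2^2 = (-10)^2 + 6^2 = 100 + 36 = 136  true
4. abs(-10 - 13) = 23, not 26  false
5. x6 = -10 is even  true
6. x5 = x6 = -10, not all different  false
7. x1 = -9, x8 = 13; -9 ≤ 13 (want >)  false
8. x2 = 6 is in {8, 6, 1}  true
9. abs(13 - 6) = 7  true
10. x6 + x2 = -10 + 6 = -4; -4 > -6  true

The assignment fails constraints 4, 6, and 7.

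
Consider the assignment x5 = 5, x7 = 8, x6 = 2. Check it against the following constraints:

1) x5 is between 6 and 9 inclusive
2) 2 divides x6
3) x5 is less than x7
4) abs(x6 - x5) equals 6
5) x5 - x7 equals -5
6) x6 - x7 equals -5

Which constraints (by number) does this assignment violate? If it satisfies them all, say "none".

Violated: 1, 4, 5, and 6.

1) x5 = 5 is outside [6, 9] — does not hold.
2) 2 / 2 = 1, so 2 divides 2 — holds.
3) x5 = 5, x7 = 8; 5 < 8 — holds.
4) abs(2 - 5) = 3, not 6 — does not hold.
5) x5 - x7 = 5 - 8 = -3, not -5 — does not hold.
6) x6 - x7 = 2 - 8 = -6, not -5 — does not hold.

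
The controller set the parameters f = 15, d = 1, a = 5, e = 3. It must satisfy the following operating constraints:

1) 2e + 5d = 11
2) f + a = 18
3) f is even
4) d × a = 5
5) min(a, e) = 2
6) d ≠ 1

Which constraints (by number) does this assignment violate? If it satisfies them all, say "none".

Constraints 2, 3, 5, and 6 are violated.

1) 2e + 5d = 2(3) + 5(1) = 11 — holds.
2) f + a = 15 + 5 = 20, not 18 — does not hold.
3) f = 15 is odd — does not hold.
4) d × a = 1 × 5 = 5 — holds.
5) min(5, 3) = 3, not 2 — does not hold.
6) d = 1, but 1 is required to differ — does not hold.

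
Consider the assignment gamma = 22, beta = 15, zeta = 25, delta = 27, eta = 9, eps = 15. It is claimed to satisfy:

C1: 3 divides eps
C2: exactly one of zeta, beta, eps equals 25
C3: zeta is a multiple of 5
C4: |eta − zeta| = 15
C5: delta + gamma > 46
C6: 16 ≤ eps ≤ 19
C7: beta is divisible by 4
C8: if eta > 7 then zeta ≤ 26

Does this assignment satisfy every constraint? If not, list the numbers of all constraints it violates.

The assignment fails constraints 4, 6, 7.

C1: 15 / 3 = 5, so 3 divides 15  ✔
C2: zeta=25, beta=15, eps=15; 1 of them equals 25  ✔
C3: 25 / 5 = 5, so 5 divides 25  ✔
C4: |9 − 25| = 16, not 15  ✘
C5: delta + gamma = 27 + 22 = 49; 49 > 46  ✔
C6: eps = 15 is outside [16, 19]  ✘
C7: 15 = 4×3 + 3, so 4 does not divide 15  ✘
C8: eta = 9 > 7, so we need zeta ≤ 26; zeta = 25 ≤ 26  ✔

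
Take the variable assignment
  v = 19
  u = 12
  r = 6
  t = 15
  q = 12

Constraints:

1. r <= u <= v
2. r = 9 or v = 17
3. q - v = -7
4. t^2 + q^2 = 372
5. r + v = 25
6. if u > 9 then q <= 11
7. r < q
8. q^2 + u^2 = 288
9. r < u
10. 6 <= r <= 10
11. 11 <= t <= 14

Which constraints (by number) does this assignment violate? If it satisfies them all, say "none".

Constraints 2, 4, 6, 11 are violated.

1. values 6 <= 12 <= 19 — holds.
2. r = 6 ≠ 9 and v = 19 ≠ 17; both disjuncts false — fails.
3. q - v = 12 - 19 = -7 — holds.
4. t^2 + q^2 = 15^2 + 12^2 = 225 + 144 = 369, not 372 — fails.
5. r + v = 6 + 19 = 25 — holds.
6. u = 12 > 9, so we need q ≤ 11; but q = 12 > 11 — fails.
7. r = 6, q = 12; 6 < 12 — holds.
8. q^2 + u^2 = 12^2 + 12^2 = 144 + 144 = 288 — holds.
9. r = 6, u = 12; 6 < 12 — holds.
10. r = 6 lies in [6, 10] — holds.
11. t = 15 is outside [11, 14] — fails.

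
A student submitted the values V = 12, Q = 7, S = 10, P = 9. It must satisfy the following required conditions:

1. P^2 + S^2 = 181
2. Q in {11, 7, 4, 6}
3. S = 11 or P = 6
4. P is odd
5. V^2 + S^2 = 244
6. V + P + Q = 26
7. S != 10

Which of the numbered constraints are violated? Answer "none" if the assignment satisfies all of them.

1. P^2 + S^2 = 9^2 + 10^2 = 81 + 100 = 181  holds
2. Q = 7 is in {11, 7, 4, 6}  holds
3. S = 10 ≠ 11 and P = 9 ≠ 6; both disjuncts false  fails
4. P = 9 is odd  holds
5. V^2 + S^2 = 12^2 + 10^2 = 144 + 100 = 244  holds
6. V + P + Q = 12 + 9 + 7 = 28, not 26  fails
7. S = 10, but 10 is required to differ  fails

Constraints 3, 6, and 7 do not hold.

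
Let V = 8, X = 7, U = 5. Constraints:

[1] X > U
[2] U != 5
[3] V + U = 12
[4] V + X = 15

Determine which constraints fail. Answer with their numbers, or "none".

The assignment fails constraints 2, 3.

[1] X = 7, U = 5; 7 > 5  true
[2] U = 5, but 5 is required to differ  false
[3] V + U = 8 + 5 = 13, not 12  false
[4] V + X = 8 + 7 = 15  true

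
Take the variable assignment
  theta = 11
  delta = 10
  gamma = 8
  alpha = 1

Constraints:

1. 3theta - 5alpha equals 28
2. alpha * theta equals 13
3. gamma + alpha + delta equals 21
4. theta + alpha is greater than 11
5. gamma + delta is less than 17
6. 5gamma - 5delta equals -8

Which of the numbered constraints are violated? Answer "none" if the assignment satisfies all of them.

1. 3theta - 5alpha = 3(11) - 5(1) = 28 — holds.
2. alpha * theta = 1 * 11 = 11, not 13 — fails.
3. gamma + alpha + delta = 8 + 1 + 10 = 19, not 21 — fails.
4. theta + alpha = 11 + 1 = 12; 12 > 11 — holds.
5. gamma + delta = 8 + 10 = 18; 18 ≥ 17, bound 17 not met — fails.
6. 5gamma - 5delta = 5(8) - 5(10) = -10, not -8 — fails.

No — constraints 2, 3, 5, and 6 are not satisfied.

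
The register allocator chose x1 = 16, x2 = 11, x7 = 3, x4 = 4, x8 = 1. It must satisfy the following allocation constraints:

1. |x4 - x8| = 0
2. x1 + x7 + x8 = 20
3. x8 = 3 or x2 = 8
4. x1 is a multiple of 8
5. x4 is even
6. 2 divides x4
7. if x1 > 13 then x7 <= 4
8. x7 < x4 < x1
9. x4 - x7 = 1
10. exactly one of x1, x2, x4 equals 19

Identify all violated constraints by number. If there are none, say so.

Violated: 1, 3, 10.

1. |4 - 1| = 3, not 0  ✗
2. x1 + x7 + x8 = 16 + 3 + 1 = 20  ✓
3. x8 = 1 ≠ 3 and x2 = 11 ≠ 8; both disjuncts false  ✗
4. 16 / 8 = 2, so 8 divides 16  ✓
5. x4 = 4 is even  ✓
6. 4 / 2 = 2, so 2 divides 4  ✓
7. x1 = 16 > 13, so we need x7 ≤ 4; x7 = 3 ≤ 4  ✓
8. values 3 < 4 < 16  ✓
9. x4 - x7 = 4 - 3 = 1  ✓
10. x1=16, x2=11, x4=4; 0 of them equal 19, not exactly one  ✗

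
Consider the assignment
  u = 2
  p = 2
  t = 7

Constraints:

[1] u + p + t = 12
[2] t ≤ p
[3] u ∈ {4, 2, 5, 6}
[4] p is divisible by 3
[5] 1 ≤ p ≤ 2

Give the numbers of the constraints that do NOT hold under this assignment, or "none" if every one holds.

The assignment fails constraints 1, 2, 4.

[1] u + p + t = 2 + 2 + 7 = 11, not 12  ✘
[2] t = 7, p = 2; 7 > 2 (want ≤)  ✘
[3] u = 2 is in {4, 2, 5, 6}  ✔
[4] 2 = 3×0 + 2, so 3 does not divide 2  ✘
[5] p = 2 lies in [1, 2]  ✔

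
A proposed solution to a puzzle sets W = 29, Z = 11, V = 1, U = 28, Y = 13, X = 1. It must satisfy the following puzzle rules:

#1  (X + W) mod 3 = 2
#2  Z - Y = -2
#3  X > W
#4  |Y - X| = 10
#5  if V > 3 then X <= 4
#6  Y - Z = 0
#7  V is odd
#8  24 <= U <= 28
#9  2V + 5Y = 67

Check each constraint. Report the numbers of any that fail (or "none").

No — constraints 1, 3, 4, 6 are not satisfied.

#1 X + W = 30; 30 mod 3 = 0, not 2 — violated.
#2 Z - Y = 11 - 13 = -2 — OK.
#3 X = 1, W = 29; 1 ≤ 29 (want >) — violated.
#4 |13 - 1| = 12, not 10 — violated.
#5 V = 1, not > 3; antecedent false, conditional vacuously true — OK.
#6 Y - Z = 13 - 11 = 2, not 0 — violated.
#7 V = 1 is odd — OK.
#8 U = 28 lies in [24, 28] — OK.
#9 2V + 5Y = 2(1) + 5(13) = 67 — OK.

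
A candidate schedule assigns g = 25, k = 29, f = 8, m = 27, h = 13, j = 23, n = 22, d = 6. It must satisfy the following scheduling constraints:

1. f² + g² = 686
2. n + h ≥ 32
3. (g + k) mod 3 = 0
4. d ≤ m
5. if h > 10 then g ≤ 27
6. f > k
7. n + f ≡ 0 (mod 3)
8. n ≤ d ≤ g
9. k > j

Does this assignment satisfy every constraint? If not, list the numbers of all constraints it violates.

Constraints 1, 6, 8 do not hold.

1. f² + g² = 8² + 25² = 64 + 625 = 689, not 686 — violated.
2. n + h = 22 + 13 = 35; 35 ≥ 32 — OK.
3. g + k = 54; 54 mod 3 = 0 — OK.
4. d = 6, m = 27; 6 ≤ 27 — OK.
5. h = 13 > 10, so we need g ≤ 27; g = 25 ≤ 27 — OK.
6. f = 8, k = 29; 8 ≤ 29 (want >) — violated.
7. n + f = 30; 30 mod 3 = 0 — OK.
8. values 22, 6, 25; n = 22 is not ≤ d = 6 — violated.
9. k = 29, j = 23; 29 > 23 — OK.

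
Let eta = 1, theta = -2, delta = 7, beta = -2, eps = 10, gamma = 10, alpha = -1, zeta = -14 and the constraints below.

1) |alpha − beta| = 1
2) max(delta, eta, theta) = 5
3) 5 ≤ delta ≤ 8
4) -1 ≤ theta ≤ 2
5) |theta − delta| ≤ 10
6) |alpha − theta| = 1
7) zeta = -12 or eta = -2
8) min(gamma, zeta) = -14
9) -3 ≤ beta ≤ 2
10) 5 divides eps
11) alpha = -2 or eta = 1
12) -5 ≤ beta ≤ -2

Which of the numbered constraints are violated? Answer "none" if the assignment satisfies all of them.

Constraints 2, 4, 7 are violated.

1) |-1 − (-2)| = 1 — holds.
2) max(7, 1, -2) = 7, not 5 — does not hold.
3) delta = 7 lies in [5, 8] — holds.
4) theta = -2 is outside [-1, 2] — does not hold.
5) |-2 − 7| = 9; 9 ≤ 10 — holds.
6) |-1 − (-2)| = 1 — holds.
7) zeta = -14 ≠ -12 and eta = 1 ≠ -2; both disjuncts false — does not hold.
8) min(10, -14) = -14 — holds.
9) beta = -2 lies in [-3, 2] — holds.
10) 10 / 5 = 2, so 5 divides 10 — holds.
11) alpha = -1 ≠ -2, but eta = 1 = 1 (second disjunct) — holds.
12) beta = -2 lies in [-5, -2] — holds.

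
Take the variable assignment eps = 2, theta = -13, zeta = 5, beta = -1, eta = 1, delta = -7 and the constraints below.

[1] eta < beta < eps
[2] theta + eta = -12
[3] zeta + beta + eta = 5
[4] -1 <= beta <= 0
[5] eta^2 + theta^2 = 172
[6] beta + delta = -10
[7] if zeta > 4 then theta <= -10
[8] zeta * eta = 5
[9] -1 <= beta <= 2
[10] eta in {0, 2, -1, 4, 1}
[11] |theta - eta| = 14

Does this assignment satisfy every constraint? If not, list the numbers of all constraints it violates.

[1] values 1, -1, 2; eta = 1 is not < beta = -1 — violated.
[2] theta + eta = -13 + 1 = -12 — satisfied.
[3] zeta + beta + eta = 5 + (-1) + 1 = 5 — satisfied.
[4] beta = -1 lies in [-1, 0] — satisfied.
[5] eta^2 + theta^2 = 1^2 + (-13)^2 = 1 + 169 = 170, not 172 — violated.
[6] beta + delta = -1 + (-7) = -8, not -10 — violated.
[7] zeta = 5 > 4, so we need theta ≤ -10; theta = -13 ≤ -10 — satisfied.
[8] zeta * eta = 5 * 1 = 5 — satisfied.
[9] beta = -1 lies in [-1, 2] — satisfied.
[10] eta = 1 is in {0, 2, -1, 4, 1} — satisfied.
[11] |-13 - 1| = 14 — satisfied.

No — constraints 1, 5, 6 are not satisfied.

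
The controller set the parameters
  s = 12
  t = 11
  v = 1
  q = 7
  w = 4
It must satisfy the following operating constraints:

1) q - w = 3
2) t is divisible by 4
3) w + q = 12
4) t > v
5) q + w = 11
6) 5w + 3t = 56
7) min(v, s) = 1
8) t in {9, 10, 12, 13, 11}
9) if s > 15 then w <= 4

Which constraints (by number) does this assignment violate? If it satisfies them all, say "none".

Constraints 2, 3, and 6 are violated.

1) q - w = 7 - 4 = 3  ✓
2) 11 = 4*2 + 3, so 4 does not divide 11  ✗
3) w + q = 4 + 7 = 11, not 12  ✗
4) t = 11, v = 1; 11 > 1  ✓
5) q + w = 7 + 4 = 11  ✓
6) 5w + 3t = 5(4) + 3(11) = 53, not 56  ✗
7) min(1, 12) = 1  ✓
8) t = 11 is in {9, 10, 12, 13, 11}  ✓
9) s = 12, not > 15; antecedent false, conditional vacuously true  ✓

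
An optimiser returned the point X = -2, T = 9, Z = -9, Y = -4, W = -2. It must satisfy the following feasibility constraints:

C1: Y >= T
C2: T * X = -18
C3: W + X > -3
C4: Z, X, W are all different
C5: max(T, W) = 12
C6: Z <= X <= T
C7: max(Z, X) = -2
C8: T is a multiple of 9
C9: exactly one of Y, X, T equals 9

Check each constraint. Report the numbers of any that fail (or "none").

C1: Y = -4, T = 9; -4 < 9 (want ≥)  false
C2: T * X = 9 * (-2) = -18  true
C3: W + X = -2 + (-2) = -4; -4 ≤ -3, bound -3 not met  false
C4: X = W = -2, not all different  false
C5: max(9, -2) = 9, not 12  false
C6: values -9 <= -2 <= 9  true
C7: max(-9, -2) = -2  true
C8: 9 / 9 = 1, so 9 divides 9  true
C9: Y=-4, X=-2, T=9; 1 of them equals 9  true

Constraints 1, 3, 4, 5 do not hold.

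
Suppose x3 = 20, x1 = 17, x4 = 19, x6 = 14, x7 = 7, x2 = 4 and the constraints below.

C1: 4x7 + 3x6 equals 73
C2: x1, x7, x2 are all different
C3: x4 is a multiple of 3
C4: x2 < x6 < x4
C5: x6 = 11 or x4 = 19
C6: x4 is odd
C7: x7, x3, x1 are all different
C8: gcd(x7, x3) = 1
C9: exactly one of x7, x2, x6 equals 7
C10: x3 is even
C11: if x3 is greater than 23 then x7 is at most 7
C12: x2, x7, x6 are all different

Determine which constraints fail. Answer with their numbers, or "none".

C1: 4x7 + 3x6 = 4(7) + 3(14) = 70, not 73 — does not hold.
C2: values 17, 7, 4 are pairwise distinct — holds.
C3: 19 = 3*6 + 1, so 3 does not divide 19 — does not hold.
C4: values 4 < 14 < 19 — holds.
C5: x6 = 14 ≠ 11, but x4 = 19 = 19 (second disjunct) — holds.
C6: x4 = 19 is odd — holds.
C7: values 7, 20, 17 are pairwise distinct — holds.
C8: gcd(7, 20) = 1 — holds.
C9: x7=7, x2=4, x6=14; 1 of them equals 7 — holds.
C10: x3 = 20 is even — holds.
C11: x3 = 20, not > 23; antecedent false, conditional vacuously true — holds.
C12: values 4, 7, 14 are pairwise distinct — holds.

The assignment fails constraints 1 and 3.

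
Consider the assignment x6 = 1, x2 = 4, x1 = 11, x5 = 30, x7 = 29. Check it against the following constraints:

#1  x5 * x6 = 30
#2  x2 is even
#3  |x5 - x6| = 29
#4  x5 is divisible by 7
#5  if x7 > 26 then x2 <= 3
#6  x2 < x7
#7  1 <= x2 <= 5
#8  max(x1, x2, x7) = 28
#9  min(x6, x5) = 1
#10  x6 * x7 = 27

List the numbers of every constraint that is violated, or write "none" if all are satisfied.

Constraints 4, 5, 8, and 10 are violated.

#1 x5 * x6 = 30 * 1 = 30  yes
#2 x2 = 4 is even  yes
#3 |30 - 1| = 29  yes
#4 30 = 7*4 + 2, so 7 does not divide 30  no
#5 x7 = 29 > 26, so we need x2 ≤ 3; but x2 = 4 > 3  no
#6 x2 = 4, x7 = 29; 4 < 29  yes
#7 x2 = 4 lies in [1, 5]  yes
#8 max(11, 4, 29) = 29, not 28  no
#9 min(1, 30) = 1  yes
#10 x6 * x7 = 1 * 29 = 29, not 27  no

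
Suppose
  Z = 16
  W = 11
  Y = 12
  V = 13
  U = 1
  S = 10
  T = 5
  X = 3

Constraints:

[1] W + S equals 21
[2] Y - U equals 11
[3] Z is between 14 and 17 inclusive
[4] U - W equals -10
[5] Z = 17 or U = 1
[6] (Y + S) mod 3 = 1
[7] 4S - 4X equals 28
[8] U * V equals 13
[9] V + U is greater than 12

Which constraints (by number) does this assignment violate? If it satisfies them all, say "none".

None — every constraint holds.

[1] W + S = 11 + 10 = 21 — holds.
[2] Y - U = 12 - 1 = 11 — holds.
[3] Z = 16 lies in [14, 17] — holds.
[4] U - W = 1 - 11 = -10 — holds.
[5] Z = 16 ≠ 17, but U = 1 = 1 (second disjunct) — holds.
[6] Y + S = 22; 22 mod 3 = 1 — holds.
[7] 4S - 4X = 4(10) - 4(3) = 28 — holds.
[8] U * V = 1 * 13 = 13 — holds.
[9] V + U = 13 + 1 = 14; 14 > 12 — holds.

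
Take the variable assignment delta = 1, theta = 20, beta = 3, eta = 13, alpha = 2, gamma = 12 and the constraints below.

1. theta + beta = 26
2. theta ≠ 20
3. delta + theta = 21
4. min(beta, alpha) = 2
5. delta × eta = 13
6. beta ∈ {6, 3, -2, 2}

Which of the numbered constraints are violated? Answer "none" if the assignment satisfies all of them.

Constraints 1 and 2 are violated.

1. theta + beta = 20 + 3 = 23, not 26  ✗
2. theta = 20, but 20 is required to differ  ✗
3. delta + theta = 1 + 20 = 21  ✓
4. min(3, 2) = 2  ✓
5. delta × eta = 1 × 13 = 13  ✓
6. beta = 3 is in {6, 3, -2, 2}  ✓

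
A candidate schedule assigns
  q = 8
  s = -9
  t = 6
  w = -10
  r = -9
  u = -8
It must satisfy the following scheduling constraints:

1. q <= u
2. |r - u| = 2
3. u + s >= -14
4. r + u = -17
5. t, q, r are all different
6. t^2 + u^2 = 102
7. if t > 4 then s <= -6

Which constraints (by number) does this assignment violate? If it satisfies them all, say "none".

The assignment fails constraints 1, 2, 3, and 6.

1. q = 8, u = -8; 8 > -8 (want ≤) — violated.
2. |-9 - (-8)| = 1, not 2 — violated.
3. u + s = -8 + (-9) = -17; -17 < -14, bound -14 not met — violated.
4. r + u = -9 + (-8) = -17 — OK.
5. values 6, 8, -9 are pairwise distinct — OK.
6. t^2 + u^2 = 6^2 + (-8)^2 = 36 + 64 = 100, not 102 — violated.
7. t = 6 > 4, so we need s ≤ -6; s = -9 ≤ -6 — OK.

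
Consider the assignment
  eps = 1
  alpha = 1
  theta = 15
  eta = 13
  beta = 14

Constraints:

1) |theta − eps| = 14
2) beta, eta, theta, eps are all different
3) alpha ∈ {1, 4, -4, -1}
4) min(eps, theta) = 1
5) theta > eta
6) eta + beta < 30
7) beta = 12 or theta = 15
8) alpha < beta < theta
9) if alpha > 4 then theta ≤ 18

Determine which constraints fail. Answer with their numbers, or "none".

1) |15 − 1| = 14  ✓
2) values 14, 13, 15, 1 are pairwise distinct  ✓
3) alpha = 1 is in {1, 4, -4, -1}  ✓
4) min(1, 15) = 1  ✓
5) theta = 15, eta = 13; 15 > 13  ✓
6) eta + beta = 13 + 14 = 27; 27 < 30  ✓
7) beta = 14 ≠ 12, but theta = 15 = 15 (second disjunct)  ✓
8) values 1 < 14 < 15  ✓
9) alpha = 1, not > 4; antecedent false, conditional vacuously true  ✓

Yes — all constraints hold.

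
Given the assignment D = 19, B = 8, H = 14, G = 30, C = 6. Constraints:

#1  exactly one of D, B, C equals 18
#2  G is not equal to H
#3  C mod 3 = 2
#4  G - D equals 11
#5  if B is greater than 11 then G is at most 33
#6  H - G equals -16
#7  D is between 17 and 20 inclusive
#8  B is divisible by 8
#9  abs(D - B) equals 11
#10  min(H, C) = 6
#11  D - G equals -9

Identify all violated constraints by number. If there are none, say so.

#1 D=19, B=8, C=6; 0 of them equal 18, not exactly one — does not hold.
#2 G = 30, H = 14; distinct — holds.
#3 6 mod 3 = 0, not 2 — does not hold.
#4 G - D = 30 - 19 = 11 — holds.
#5 B = 8, not > 11; antecedent false, conditional vacuously true — holds.
#6 H - G = 14 - 30 = -16 — holds.
#7 D = 19 lies in [17, 20] — holds.
#8 8 / 8 = 1, so 8 divides 8 — holds.
#9 abs(19 - 8) = 11 — holds.
#10 min(14, 6) = 6 — holds.
#11 D - G = 19 - 30 = -11, not -9 — does not hold.

Violated: 1, 3, and 11.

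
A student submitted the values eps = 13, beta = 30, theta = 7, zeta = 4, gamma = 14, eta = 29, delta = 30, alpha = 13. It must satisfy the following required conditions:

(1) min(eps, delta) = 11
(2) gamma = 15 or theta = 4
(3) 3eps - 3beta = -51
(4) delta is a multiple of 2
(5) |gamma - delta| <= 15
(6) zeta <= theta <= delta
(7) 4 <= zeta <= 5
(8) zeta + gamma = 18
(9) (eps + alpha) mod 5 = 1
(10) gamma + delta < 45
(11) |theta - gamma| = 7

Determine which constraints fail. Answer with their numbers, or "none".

Constraints 1, 2, and 5 are violated.

(1) min(13, 30) = 13, not 11 — does not hold.
(2) gamma = 14 ≠ 15 and theta = 7 ≠ 4; both disjuncts false — does not hold.
(3) 3eps - 3beta = 3(13) - 3(30) = -51 — holds.
(4) 30 / 2 = 15, so 2 divides 30 — holds.
(5) |14 - 30| = 16; 16 > 15, exceeds bound 15 — does not hold.
(6) values 4 <= 7 <= 30 — holds.
(7) zeta = 4 lies in [4, 5] — holds.
(8) zeta + gamma = 4 + 14 = 18 — holds.
(9) eps + alpha = 26; 26 mod 5 = 1 — holds.
(10) gamma + delta = 14 + 30 = 44; 44 < 45 — holds.
(11) |7 - 14| = 7 — holds.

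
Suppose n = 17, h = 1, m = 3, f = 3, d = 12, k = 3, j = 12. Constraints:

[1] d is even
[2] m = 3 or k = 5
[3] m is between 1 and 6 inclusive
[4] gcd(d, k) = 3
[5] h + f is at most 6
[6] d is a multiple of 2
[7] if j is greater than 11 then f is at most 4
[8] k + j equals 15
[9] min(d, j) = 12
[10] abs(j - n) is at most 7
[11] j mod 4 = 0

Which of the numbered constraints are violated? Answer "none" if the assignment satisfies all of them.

[1] d = 12 is even — satisfied.
[2] m = 3 = 3 (first disjunct) — satisfied.
[3] m = 3 lies in [1, 6] — satisfied.
[4] gcd(12, 3) = 3 — satisfied.
[5] h + f = 1 + 3 = 4; 4 ≤ 6 — satisfied.
[6] 12 / 2 = 6, so 2 divides 12 — satisfied.
[7] j = 12 > 11, so we need f ≤ 4; f = 3 ≤ 4 — satisfied.
[8] k + j = 3 + 12 = 15 — satisfied.
[9] min(12, 12) = 12 — satisfied.
[10] abs(12 - 17) = 5; 5 ≤ 7 — satisfied.
[11] 12 mod 4 = 0 — satisfied.

All constraints are satisfied.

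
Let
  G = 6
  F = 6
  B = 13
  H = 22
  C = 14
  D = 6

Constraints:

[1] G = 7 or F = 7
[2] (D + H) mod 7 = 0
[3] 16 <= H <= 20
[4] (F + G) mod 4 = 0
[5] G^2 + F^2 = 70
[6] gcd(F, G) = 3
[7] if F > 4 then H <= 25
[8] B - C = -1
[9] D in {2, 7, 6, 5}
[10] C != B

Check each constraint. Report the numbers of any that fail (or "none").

The assignment fails constraints 1, 3, 5, 6.

[1] G = 6 ≠ 7 and F = 6 ≠ 7; both disjuncts false — fails.
[2] D + H = 28; 28 mod 7 = 0 — holds.
[3] H = 22 is outside [16, 20] — fails.
[4] F + G = 12; 12 mod 4 = 0 — holds.
[5] G^2 + F^2 = 6^2 + 6^2 = 36 + 36 = 72, not 70 — fails.
[6] gcd(6, 6) = 6, not 3 — fails.
[7] F = 6 > 4, so we need H ≤ 25; H = 22 ≤ 25 — holds.
[8] B - C = 13 - 14 = -1 — holds.
[9] D = 6 is in {2, 7, 6, 5} — holds.
[10] C = 14, B = 13; distinct — holds.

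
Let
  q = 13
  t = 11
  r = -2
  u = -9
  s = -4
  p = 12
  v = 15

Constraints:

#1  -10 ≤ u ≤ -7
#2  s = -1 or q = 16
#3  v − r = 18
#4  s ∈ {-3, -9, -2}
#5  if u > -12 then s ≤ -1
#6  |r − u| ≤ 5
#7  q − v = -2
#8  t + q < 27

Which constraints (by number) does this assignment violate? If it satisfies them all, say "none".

#1 u = -9 lies in [-10, -7]  OK
#2 s = -4 ≠ -1 and q = 13 ≠ 16; both disjuncts false  FAIL
#3 v − r = 15 − (-2) = 17, not 18  FAIL
#4 s = -4 is not in {-3, -9, -2}  FAIL
#5 u = -9 > -12, so we need s ≤ -1; s = -4 ≤ -1  OK
#6 |-2 − (-9)| = 7; 7 > 5, exceeds bound 5  FAIL
#7 q − v = 13 − 15 = -2  OK
#8 t + q = 11 + 13 = 24; 24 < 27  OK

Constraints 2, 3, 4, 6 do not hold.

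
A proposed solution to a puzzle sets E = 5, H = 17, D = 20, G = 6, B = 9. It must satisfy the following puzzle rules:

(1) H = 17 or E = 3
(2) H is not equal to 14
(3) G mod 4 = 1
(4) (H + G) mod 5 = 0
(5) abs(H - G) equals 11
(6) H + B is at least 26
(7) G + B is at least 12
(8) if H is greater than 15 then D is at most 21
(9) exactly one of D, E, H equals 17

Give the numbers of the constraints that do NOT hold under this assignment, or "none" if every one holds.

Constraints 3 and 4 do not hold.

(1) H = 17 = 17 (first disjunct)  OK
(2) H = 17, and 17 ≠ 14  OK
(3) 6 mod 4 = 2, not 1  FAIL
(4) H + G = 23; 23 mod 5 = 3, not 0  FAIL
(5) abs(17 - 6) = 11  OK
(6) H + B = 17 + 9 = 26; 26 ≥ 26  OK
(7) G + B = 6 + 9 = 15; 15 ≥ 12  OK
(8) H = 17 > 15, so we need D ≤ 21; D = 20 ≤ 21  OK
(9) D=20, E=5, H=17; 1 of them equals 17  OK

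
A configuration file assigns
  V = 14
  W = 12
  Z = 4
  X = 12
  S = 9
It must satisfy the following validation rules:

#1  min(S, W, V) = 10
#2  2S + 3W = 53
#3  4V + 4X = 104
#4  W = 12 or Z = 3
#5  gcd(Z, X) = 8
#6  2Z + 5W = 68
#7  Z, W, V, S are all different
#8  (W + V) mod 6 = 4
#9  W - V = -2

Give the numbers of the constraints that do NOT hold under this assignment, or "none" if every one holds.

#1 min(9, 12, 14) = 9, not 10  fails
#2 2S + 3W = 2(9) + 3(12) = 54, not 53  fails
#3 4V + 4X = 4(14) + 4(12) = 104  holds
#4 W = 12 = 12 (first disjunct)  holds
#5 gcd(4, 12) = 4, not 8  fails
#6 2Z + 5W = 2(4) + 5(12) = 68  holds
#7 values 4, 12, 14, 9 are pairwise distinct  holds
#8 W + V = 26; 26 mod 6 = 2, not 4  fails
#9 W - V = 12 - 14 = -2  holds

Violated: 1, 2, 5, and 8.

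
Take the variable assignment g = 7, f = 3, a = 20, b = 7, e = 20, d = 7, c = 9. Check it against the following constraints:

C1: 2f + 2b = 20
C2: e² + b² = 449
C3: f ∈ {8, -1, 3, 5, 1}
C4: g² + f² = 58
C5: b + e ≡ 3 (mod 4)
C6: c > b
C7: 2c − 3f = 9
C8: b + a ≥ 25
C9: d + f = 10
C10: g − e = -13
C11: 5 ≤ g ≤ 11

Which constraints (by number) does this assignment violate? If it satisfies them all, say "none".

C1: 2f + 2b = 2(3) + 2(7) = 20  OK
C2: e² + b² = 20² + 7² = 400 + 49 = 449  OK
C3: f = 3 is in {8, -1, 3, 5, 1}  OK
C4: g² + f² = 7² + 3² = 49 + 9 = 58  OK
C5: b + e = 27; 27 mod 4 = 3  OK
C6: c = 9, b = 7; 9 > 7  OK
C7: 2c − 3f = 2(9) − 3(3) = 9  OK
C8: b + a = 7 + 20 = 27; 27 ≥ 25  OK
C9: d + f = 7 + 3 = 10  OK
C10: g − e = 7 − 20 = -13  OK
C11: g = 7 lies in [5, 11]  OK

Yes — all constraints hold.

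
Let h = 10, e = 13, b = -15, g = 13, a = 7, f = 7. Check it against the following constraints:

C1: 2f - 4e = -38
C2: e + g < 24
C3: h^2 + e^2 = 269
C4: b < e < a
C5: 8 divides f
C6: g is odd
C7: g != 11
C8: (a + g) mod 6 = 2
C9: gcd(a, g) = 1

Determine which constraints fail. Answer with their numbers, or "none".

C1: 2f - 4e = 2(7) - 4(13) = -38 — holds.
C2: e + g = 13 + 13 = 26; 26 ≥ 24, bound 24 not met — fails.
C3: h^2 + e^2 = 10^2 + 13^2 = 100 + 169 = 269 — holds.
C4: values -15, 13, 7; e = 13 is not < a = 7 — fails.
C5: 7 = 8*0 + 7, so 8 does not divide 7 — fails.
C6: g = 13 is odd — holds.
C7: g = 13, and 13 ≠ 11 — holds.
C8: a + g = 20; 20 mod 6 = 2 — holds.
C9: gcd(7, 13) = 1 — holds.

Constraints 2, 4, and 5 do not hold.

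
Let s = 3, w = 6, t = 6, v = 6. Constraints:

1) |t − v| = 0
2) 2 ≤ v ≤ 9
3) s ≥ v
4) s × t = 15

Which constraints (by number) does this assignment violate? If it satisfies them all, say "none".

1) |6 − 6| = 0  true
2) v = 6 lies in [2, 9]  true
3) s = 3, v = 6; 3 < 6 (want ≥)  false
4) s × t = 3 × 6 = 18, not 15  false

Constraints 3 and 4 are violated.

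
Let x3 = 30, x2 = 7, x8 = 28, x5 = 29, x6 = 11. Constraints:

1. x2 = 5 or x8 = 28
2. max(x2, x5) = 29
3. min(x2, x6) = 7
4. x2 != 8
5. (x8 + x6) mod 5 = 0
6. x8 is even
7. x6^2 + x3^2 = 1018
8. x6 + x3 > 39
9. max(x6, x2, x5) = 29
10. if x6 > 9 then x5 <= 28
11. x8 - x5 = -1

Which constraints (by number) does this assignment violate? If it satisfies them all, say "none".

1. x2 = 7 ≠ 5, but x8 = 28 = 28 (second disjunct) — satisfied.
2. max(7, 29) = 29 — satisfied.
3. min(7, 11) = 7 — satisfied.
4. x2 = 7, and 7 ≠ 8 — satisfied.
5. x8 + x6 = 39; 39 mod 5 = 4, not 0 — violated.
6. x8 = 28 is even — satisfied.
7. x6^2 + x3^2 = 11^2 + 30^2 = 121 + 900 = 1021, not 1018 — violated.
8. x6 + x3 = 11 + 30 = 41; 41 > 39 — satisfied.
9. max(11, 7, 29) = 29 — satisfied.
10. x6 = 11 > 9, so we need x5 ≤ 28; but x5 = 29 > 28 — violated.
11. x8 - x5 = 28 - 29 = -1 — satisfied.

Constraints 5, 7, 10 do not hold.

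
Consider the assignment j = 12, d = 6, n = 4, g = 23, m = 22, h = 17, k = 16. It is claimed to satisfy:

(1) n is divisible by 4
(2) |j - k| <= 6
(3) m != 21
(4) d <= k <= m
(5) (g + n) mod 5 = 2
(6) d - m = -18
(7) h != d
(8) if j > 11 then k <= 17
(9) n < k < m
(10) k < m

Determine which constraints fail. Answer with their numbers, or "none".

(1) 4 / 4 = 1, so 4 divides 4 — OK.
(2) |12 - 16| = 4; 4 ≤ 6 — OK.
(3) m = 22, and 22 ≠ 21 — OK.
(4) values 6 <= 16 <= 22 — OK.
(5) g + n = 27; 27 mod 5 = 2 — OK.
(6) d - m = 6 - 22 = -16, not -18 — violated.
(7) h = 17, d = 6; distinct — OK.
(8) j = 12 > 11, so we need k ≤ 17; k = 16 ≤ 17 — OK.
(9) values 4 < 16 < 22 — OK.
(10) k = 16, m = 22; 16 < 22 — OK.

Constraint 6 does not hold.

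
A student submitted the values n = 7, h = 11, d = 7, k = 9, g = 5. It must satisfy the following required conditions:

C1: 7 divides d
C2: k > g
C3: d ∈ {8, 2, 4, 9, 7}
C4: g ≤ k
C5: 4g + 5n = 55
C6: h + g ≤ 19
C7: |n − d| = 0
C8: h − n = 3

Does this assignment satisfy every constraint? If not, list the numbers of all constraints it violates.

C1: 7 / 7 = 1, so 7 divides 7  ✓
C2: k = 9, g = 5; 9 > 5  ✓
C3: d = 7 is in {8, 2, 4, 9, 7}  ✓
C4: g = 5, k = 9; 5 ≤ 9  ✓
C5: 4g + 5n = 4(5) + 5(7) = 55  ✓
C6: h + g = 11 + 5 = 16; 16 ≤ 19  ✓
C7: |7 − 7| = 0  ✓
C8: h − n = 11 − 7 = 4, not 3  ✗

Constraint 8 does not hold.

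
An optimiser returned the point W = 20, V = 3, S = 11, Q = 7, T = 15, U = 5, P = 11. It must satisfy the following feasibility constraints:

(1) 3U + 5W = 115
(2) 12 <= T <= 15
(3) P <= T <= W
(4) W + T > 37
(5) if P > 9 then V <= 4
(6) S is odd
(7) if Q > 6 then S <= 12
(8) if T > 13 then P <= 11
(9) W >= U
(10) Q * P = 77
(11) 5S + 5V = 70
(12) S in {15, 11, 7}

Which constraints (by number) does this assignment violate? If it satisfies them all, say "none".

(1) 3U + 5W = 3(5) + 5(20) = 115  ✔
(2) T = 15 lies in [12, 15]  ✔
(3) values 11 <= 15 <= 20  ✔
(4) W + T = 20 + 15 = 35; 35 ≤ 37, bound 37 not met  ✘
(5) P = 11 > 9, so we need V ≤ 4; V = 3 ≤ 4  ✔
(6) S = 11 is odd  ✔
(7) Q = 7 > 6, so we need S ≤ 12; S = 11 ≤ 12  ✔
(8) T = 15 > 13, so we need P ≤ 11; P = 11 ≤ 11  ✔
(9) W = 20, U = 5; 20 ≥ 5  ✔
(10) Q * P = 7 * 11 = 77  ✔
(11) 5S + 5V = 5(11) + 5(3) = 70  ✔
(12) S = 11 is in {15, 11, 7}  ✔

Constraint 4 does not hold.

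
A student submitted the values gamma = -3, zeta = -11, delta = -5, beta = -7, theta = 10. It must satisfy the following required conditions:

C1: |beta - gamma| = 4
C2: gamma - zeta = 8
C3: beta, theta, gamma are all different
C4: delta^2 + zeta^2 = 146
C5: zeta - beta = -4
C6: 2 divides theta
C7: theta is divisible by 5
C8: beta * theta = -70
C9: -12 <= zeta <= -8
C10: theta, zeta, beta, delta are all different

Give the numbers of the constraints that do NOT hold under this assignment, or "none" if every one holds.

C1: |-7 - (-3)| = 4  ✓
C2: gamma - zeta = -3 - (-11) = 8  ✓
C3: values -7, 10, -3 are pairwise distinct  ✓
C4: delta^2 + zeta^2 = (-5)^2 + (-11)^2 = 25 + 121 = 146  ✓
C5: zeta - beta = -11 - (-7) = -4  ✓
C6: 10 / 2 = 5, so 2 divides 10  ✓
C7: 10 / 5 = 2, so 5 divides 10  ✓
C8: beta * theta = -7 * 10 = -70  ✓
C9: zeta = -11 lies in [-12, -8]  ✓
C10: values 10, -11, -7, -5 are pairwise distinct  ✓

All constraints are satisfied.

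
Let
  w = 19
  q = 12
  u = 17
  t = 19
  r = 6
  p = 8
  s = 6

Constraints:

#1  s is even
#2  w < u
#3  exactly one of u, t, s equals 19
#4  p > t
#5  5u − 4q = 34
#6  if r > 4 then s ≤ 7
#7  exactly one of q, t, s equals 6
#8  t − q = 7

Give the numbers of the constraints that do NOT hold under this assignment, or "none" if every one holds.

The assignment fails constraints 2, 4, and 5.

#1 s = 6 is even — holds.
#2 w = 19, u = 17; 19 ≥ 17 (want <) — does not hold.
#3 u=17, t=19, s=6; 1 of them equals 19 — holds.
#4 p = 8, t = 19; 8 ≤ 19 (want >) — does not hold.
#5 5u − 4q = 5(17) − 4(12) = 37, not 34 — does not hold.
#6 r = 6 > 4, so we need s ≤ 7; s = 6 ≤ 7 — holds.
#7 q=12, t=19, s=6; 1 of them equals 6 — holds.
#8 t − q = 19 − 12 = 7 — holds.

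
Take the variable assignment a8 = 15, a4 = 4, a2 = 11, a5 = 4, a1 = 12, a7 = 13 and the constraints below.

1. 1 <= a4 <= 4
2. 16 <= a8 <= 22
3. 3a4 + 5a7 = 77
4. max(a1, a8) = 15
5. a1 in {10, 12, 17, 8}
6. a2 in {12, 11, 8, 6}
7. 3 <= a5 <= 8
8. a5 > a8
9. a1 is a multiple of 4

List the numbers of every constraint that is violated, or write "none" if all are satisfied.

1. a4 = 4 lies in [1, 4] — holds.
2. a8 = 15 is outside [16, 22] — fails.
3. 3a4 + 5a7 = 3(4) + 5(13) = 77 — holds.
4. max(12, 15) = 15 — holds.
5. a1 = 12 is in {10, 12, 17, 8} — holds.
6. a2 = 11 is in {12, 11, 8, 6} — holds.
7. a5 = 4 lies in [3, 8] — holds.
8. a5 = 4, a8 = 15; 4 ≤ 15 (want >) — fails.
9. 12 / 4 = 3, so 4 divides 12 — holds.

No — constraints 2 and 8 are not satisfied.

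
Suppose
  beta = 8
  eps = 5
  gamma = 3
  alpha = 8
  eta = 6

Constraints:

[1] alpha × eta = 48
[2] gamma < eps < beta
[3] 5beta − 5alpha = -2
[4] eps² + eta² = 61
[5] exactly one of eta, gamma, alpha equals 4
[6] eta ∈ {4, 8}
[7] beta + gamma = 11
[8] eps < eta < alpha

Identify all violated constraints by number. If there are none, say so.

The assignment fails constraints 3, 5, and 6.

[1] alpha × eta = 8 × 6 = 48  ✔
[2] values 3 < 5 < 8  ✔
[3] 5beta − 5alpha = 5(8) − 5(8) = 0, not -2  ✘
[4] eps² + eta² = 5² + 6² = 25 + 36 = 61  ✔
[5] eta=6, gamma=3, alpha=8; 0 of them equal 4, not exactly one  ✘
[6] eta = 6 is not in {4, 8}  ✘
[7] beta + gamma = 8 + 3 = 11  ✔
[8] values 5 < 6 < 8  ✔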